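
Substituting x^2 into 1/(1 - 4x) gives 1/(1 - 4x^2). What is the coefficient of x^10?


The coefficient of x^(2m) in 1/(1 - 4x^2) is 4^m.
With n = 10 = 2*5, the coefficient is 4^5 = 1024.

1024


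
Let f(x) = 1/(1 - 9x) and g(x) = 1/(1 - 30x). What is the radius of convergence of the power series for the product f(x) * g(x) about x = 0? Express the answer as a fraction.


The radius of 1/(1 - 9x) is 1/9 (nearest singularity at x = 1/9), and the radius of 1/(1 - 30x) is 1/30.
The product f(x)*g(x) = 1/((1 - 9x)(1 - 30x)) has singularities at both 1/9 and 1/30, so its radius of convergence is the distance to the nearest one:
min(1/9, 1/30) = 1/30.

1/30


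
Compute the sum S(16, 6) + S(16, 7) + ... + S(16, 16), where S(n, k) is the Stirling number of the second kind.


By definition, S(n, k) counts partitions of an n-set into exactly k nonempty blocks.
Computing row n = 16 for k = 6..16:
S(16, k): 2734926558, 3281882604, 2141764053, 820784250, 193754990, 28936908, 2757118, 165620, 6020, 120, 1
Sum = 9204978242.

9204978242


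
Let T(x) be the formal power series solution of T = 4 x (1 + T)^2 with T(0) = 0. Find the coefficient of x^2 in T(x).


Apply the Lagrange inversion formula: if T = 4 x * phi(T) with phi(t) = (1 + t)^2, then [x^n] T = 4^n * (1/n) [t^(n-1)] phi(t)^n = 4^n * (1/n) [t^(n-1)] (1 + t)^(2n) = 4^n * (1/n) C(2n, n-1).
Using the identity C(2n, n-1) = C(2n, n) * n / (n+1), the unscaled factor equals C(2n, n) / (n+1) = C_n, the n-th Catalan number.
For n = 2: C_2 = C(4, 2) / 3 = 6/3 = 2.
With the 4^2 = 16 factor, the coefficient is 16 * 2 = 32.

32


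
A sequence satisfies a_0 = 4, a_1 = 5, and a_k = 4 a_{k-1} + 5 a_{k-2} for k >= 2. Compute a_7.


The characteristic equation is t^2 - 4 t - 5 = 0, with roots r_1 = 5 and r_2 = -1 (so c_1 = r_1 + r_2, c_2 = -r_1 r_2 as required).
One can use the closed form a_n = A r_1^n + B r_2^n, but direct iteration is more reliable:
a_0 = 4, a_1 = 5, a_2 = 40, a_3 = 185, a_4 = 940, a_5 = 4685, a_6 = 23440, a_7 = 117185.
So a_7 = 117185.

117185


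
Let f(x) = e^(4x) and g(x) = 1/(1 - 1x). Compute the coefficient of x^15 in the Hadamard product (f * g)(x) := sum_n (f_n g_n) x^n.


Expanding: f_k = 4^k/k! (from e^(4x)) and g_k = 1^k (from 1/(1 - 1x)). So the Hadamard coefficient (f * g)_k = 4^k 1^k / k! = (4)^k / k!.
For k = 15: 4^15/15! = 1073741824/1307674368000 = 524288/638512875.

524288/638512875


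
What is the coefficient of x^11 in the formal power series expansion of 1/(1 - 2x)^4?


The general identity 1/(1 - c x)^r = sum_{k>=0} c^k C(k + r - 1, r - 1) x^k follows by substituting y = c x into 1/(1 - y)^r = sum_{k>=0} C(k + r - 1, r - 1) y^k.
For c = 2, r = 4, k = 11:
2^11 * C(14, 3) = 2048 * 364 = 745472.

745472


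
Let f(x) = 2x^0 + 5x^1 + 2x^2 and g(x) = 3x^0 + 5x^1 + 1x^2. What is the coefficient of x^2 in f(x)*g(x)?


Cauchy product at x^2:
2*1 + 5*5 + 2*3
= 33

33


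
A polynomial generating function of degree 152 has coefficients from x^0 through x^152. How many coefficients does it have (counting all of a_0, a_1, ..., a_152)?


A polynomial of degree 152 takes the form a_0 + a_1 x + ... + a_152 x^152.
The number of coefficients is 152 + 1 = 153.

153


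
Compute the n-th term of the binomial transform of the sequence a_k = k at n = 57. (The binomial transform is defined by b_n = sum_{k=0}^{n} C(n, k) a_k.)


With a_k = k, b_n = sum_{k=0}^{n} C(n, k) k. Using k * C(n, k) = n * C(n-1, k-1) gives b_n = n * sum_{k>=1} C(n-1, k-1) = n * 2^(n-1).
For n = 57: 57 * 2^56 = 57 * 72057594037927936 = 4107282860161892352.

4107282860161892352


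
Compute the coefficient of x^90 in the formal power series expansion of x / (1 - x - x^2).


Let f(x) = sum_{k>=0} a_k x^k. Multiplying f(x) * (1 - x - x^2) = x and matching coefficients gives a_0 = 0, a_1 = 1, and a_k = a_{k-1} + a_{k-2} for k >= 2. These are the Fibonacci numbers F_k.
Iterating from F_0 = 0, F_1 = 1:
F_0=0, F_1=1, F_2=1, F_3=2, F_4=3, F_5=5, F_6=8, F_7=13, F_8=21, F_9=34, ...
F_90 = 2880067194370816120.

2880067194370816120


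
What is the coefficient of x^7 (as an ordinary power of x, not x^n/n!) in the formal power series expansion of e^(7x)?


The exponential series is e^y = sum_{k>=0} y^k / k!. Substituting y = 7x gives
e^(7x) = sum_{k>=0} 7^k x^k / k!.
So the coefficient of x^n is a^n/n! with a = 7, n = 7:
7^7 / 7! = 823543/5040 = 117649/720

117649/720


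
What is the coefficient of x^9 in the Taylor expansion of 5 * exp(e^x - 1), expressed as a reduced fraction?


exp(e^x - 1) = sum_{k>=0} Bell_k x^k / k!, where Bell_k is the k-th Bell number.
So the coefficient of x^9 is 5 * Bell_9 / 9!.
Computing: Bell_9 = 21147 and 9! = 362880, giving
5 * 21147/362880 = 1007/3456.

1007/3456


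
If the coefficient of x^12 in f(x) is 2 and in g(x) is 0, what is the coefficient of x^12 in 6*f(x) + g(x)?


Scalar multiplication scales coefficients: 6 * 2 = 12.
Then add the g coefficient: 12 + 0
= 12

12


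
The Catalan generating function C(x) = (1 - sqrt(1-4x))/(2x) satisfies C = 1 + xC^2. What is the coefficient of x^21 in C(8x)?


Substituting x -> 8x scales the n-th coefficient by 8^n, so [x^21] C(8x) = 8^21 * C_21.
C_21 = C(2*21, 21)/(22) = 538257874440/22 = 24466267020.
So 8^21 * 24466267020 = 9223372036854775808 * 24466267020 = 225661483078490225880764252160.

225661483078490225880764252160


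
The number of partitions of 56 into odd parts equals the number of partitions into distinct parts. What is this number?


Computing partitions of 56 into odd parts (1, 3, 5, ...):
Using the generating function prod_{k>=0} 1/(1-x^(2k+1)),
the count is 7108

7108


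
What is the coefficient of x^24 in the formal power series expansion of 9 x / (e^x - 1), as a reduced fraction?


The exponential generating function for Bernoulli numbers is
x / (e^x - 1) = sum_{k>=0} B_k x^k / k!.
So the coefficient of x^24 in 9 x / (e^x - 1) is 9 B_24 / 24!.
Computing: B_24 = -236364091/2730, 24! = 620448401733239439360000, giving
9 * -236364091/2730 / 620448401733239439360000 = -236364091/188202681859082629939200000.

-236364091/188202681859082629939200000


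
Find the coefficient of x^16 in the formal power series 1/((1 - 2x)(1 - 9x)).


By partial fractions or Cauchy convolution:
The coefficient equals sum_{k=0}^{16} 2^k * 9^(16-k).
= 2382454528505071

2382454528505071


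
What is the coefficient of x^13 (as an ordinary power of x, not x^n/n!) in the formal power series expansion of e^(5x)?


The exponential series is e^y = sum_{k>=0} y^k / k!. Substituting y = 5x gives
e^(5x) = sum_{k>=0} 5^k x^k / k!.
So the coefficient of x^n is a^n/n! with a = 5, n = 13:
5^13 / 13! = 1220703125/6227020800 = 48828125/249080832

48828125/249080832


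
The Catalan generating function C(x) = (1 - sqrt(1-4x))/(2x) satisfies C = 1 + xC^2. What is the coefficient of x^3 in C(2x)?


Substituting x -> 2x scales the n-th coefficient by 2^n, so [x^3] C(2x) = 2^3 * C_3.
C_3 = C(2*3, 3)/(4) = 20/4 = 5.
So 2^3 * 5 = 8 * 5 = 40.

40


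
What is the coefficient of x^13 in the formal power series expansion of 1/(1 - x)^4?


The negative binomial / multiset identity is
1/(1 - x)^r = sum_{k>=0} C(k + r - 1, r - 1) x^k.
Here r = 4 and k = 13, so the coefficient is
C(13 + 3, 3) = C(16, 3)
= 560

560


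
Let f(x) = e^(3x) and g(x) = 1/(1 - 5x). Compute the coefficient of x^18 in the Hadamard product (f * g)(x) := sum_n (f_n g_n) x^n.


Expanding: f_k = 3^k/k! (from e^(3x)) and g_k = 5^k (from 1/(1 - 5x)). So the Hadamard coefficient (f * g)_k = 3^k 5^k / k! = (15)^k / k!.
For k = 18: 15^18/18! = 1477891880035400390625/6402373705728000 = 1802032470703125/7806582784.

1802032470703125/7806582784


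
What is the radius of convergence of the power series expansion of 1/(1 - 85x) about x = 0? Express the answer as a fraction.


Expanding 1/(1 - 85x) = sum_{k>=0} 85^k x^k, the series converges when |85x| < 1, i.e., |x| < 1/85.
So the radius of convergence is 1/85 = 1/85.

1/85


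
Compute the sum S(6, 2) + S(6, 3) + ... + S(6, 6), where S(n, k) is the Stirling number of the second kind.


By definition, S(n, k) counts partitions of an n-set into exactly k nonempty blocks.
Computing row n = 6 for k = 2..6:
S(6, k): 31, 90, 65, 15, 1
Sum = 202.

202


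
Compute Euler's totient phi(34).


phi(n) counts integers in [1, n] coprime to n. Using the multiplicative formula phi(n) = n * prod_{p | n} (1 - 1/p):
34 = 2 * 17, so
phi(34) = 34 * (1 - 1/2) * (1 - 1/17) = 16.

16


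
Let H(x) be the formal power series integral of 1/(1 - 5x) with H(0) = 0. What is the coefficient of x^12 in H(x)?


1/(1 - 5x) = sum_{k>=0} 5^k x^k. Integrating termwise with H(0) = 0:
H(x) = sum_{k>=0} 5^k x^(k+1) / (k+1) = sum_{m>=1} 5^(m-1) x^m / m.
For m = 12: 5^11/12 = 48828125/12 = 48828125/12.

48828125/12


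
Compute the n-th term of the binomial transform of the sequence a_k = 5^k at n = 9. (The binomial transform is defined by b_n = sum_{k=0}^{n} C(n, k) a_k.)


With a_k = 5^k, b_n = sum_{k=0}^{n} C(n, k) 5^k = (1 + 5)^n by the binomial theorem.
For n = 9: (1 + 5)^9 = 6^9 = 10077696.

10077696


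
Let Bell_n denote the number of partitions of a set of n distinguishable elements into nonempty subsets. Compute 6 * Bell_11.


Bell_11 can be computed from the Bell triangle or from Dobinski's identity Bell_n = (1/e) * sum_{k>=0} k^n / k!.
Computing Bell_11 = 678570.
Then 6 * 678570 = 4071420.

4071420


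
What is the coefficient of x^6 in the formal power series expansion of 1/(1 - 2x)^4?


The general identity 1/(1 - c x)^r = sum_{k>=0} c^k C(k + r - 1, r - 1) x^k follows by substituting y = c x into 1/(1 - y)^r = sum_{k>=0} C(k + r - 1, r - 1) y^k.
For c = 2, r = 4, k = 6:
2^6 * C(9, 3) = 64 * 84 = 5376.

5376


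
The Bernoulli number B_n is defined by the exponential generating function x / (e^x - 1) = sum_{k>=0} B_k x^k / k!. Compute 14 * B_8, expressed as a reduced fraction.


Bernoulli numbers can also be computed recursively via B_0 = 1 and sum_{j=0}^{m} C(m+1, j) B_j = 0 for m >= 1. Odd-index Bernoulli numbers vanish for k >= 3.
Computing B_8 = -1/30, so 14 * B_8 = 14 * -1/30 = -7/15.

-7/15


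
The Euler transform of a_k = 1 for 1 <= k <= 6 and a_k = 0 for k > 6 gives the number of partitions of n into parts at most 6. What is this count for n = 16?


Partitions of 16 into parts at most 6:
Using generating function (1-x)^(-1)(1-x^2)^(-1)...(1-x^6)^(-1),
the coefficient of x^16 = 136

136


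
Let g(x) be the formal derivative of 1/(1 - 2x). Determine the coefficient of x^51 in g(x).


Differentiate termwise: d/dx sum_{k>=0} 2^k x^k = sum_{k>=1} k 2^k x^(k-1) = sum_{j>=0} (j+1) 2^(j+1) x^j.
Equivalently, d/dx [1/(1 - 2x)] = 2/(1 - 2x)^2.
For j = 51: 52 * 2^52 = 52 * 4503599627370496 = 234187180623265792.

234187180623265792


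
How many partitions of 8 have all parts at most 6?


Using the generating function (1-x)^(-1)(1-x^2)^(-1)...(1-x^6)^(-1),
the coefficient of x^8 counts these restricted partitions.
Result = 20

20


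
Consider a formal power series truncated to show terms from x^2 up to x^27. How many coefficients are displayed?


From x^2 to x^27 inclusive, the count is 27 - 2 + 1 = 26.

26


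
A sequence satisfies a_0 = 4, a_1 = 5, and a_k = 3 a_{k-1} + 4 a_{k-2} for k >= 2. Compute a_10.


The characteristic equation is t^2 - 3 t - 4 = 0, with roots r_1 = 4 and r_2 = -1 (so c_1 = r_1 + r_2, c_2 = -r_1 r_2 as required).
One can use the closed form a_n = A r_1^n + B r_2^n, but direct iteration is more reliable:
a_0 = 4, a_1 = 5, a_2 = 31, a_3 = 113, a_4 = 463, a_5 = 1841, a_6 = 7375, a_7 = 29489, a_8 = 117967, a_9 = 471857, a_10 = 1887439.
So a_10 = 1887439.

1887439


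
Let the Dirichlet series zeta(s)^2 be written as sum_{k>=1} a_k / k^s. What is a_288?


The Dirichlet convolution of the constant function 1 with itself gives (1 * 1)(k) = sum_{d | k} 1 = d(k), the number of positive divisors of k.
Since zeta(s) = sum_{k>=1} 1/k^s, we have zeta(s)^2 = sum_{k>=1} d(k)/k^s, so a_k = d(k).
For k = 288: the divisors are 1, 2, 3, 4, 6, 8, 9, 12, 16, 18, 24, 32, 36, 48, 72, 96, 144, 288.
Count = 18.

18


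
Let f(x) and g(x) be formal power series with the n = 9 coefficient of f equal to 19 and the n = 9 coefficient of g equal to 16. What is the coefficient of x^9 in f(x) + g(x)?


Addition of formal power series is termwise.
The coefficient of x^9 in f + g = 19 + 16
= 35

35


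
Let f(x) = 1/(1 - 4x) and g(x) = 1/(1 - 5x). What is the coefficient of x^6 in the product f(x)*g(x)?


The coefficient of x^n in f*g is the Cauchy product: sum_{k=0}^{n} a^k * b^(n-k).
With a=4, b=5, n=6:
sum_{k=0}^{6} 4^k * 5^(6-k)
= 61741

61741


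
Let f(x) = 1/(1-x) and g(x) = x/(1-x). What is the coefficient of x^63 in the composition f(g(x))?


First simplify the composition: f(g(x)) = 1/(1 - x/(1-x)) = (1-x)/((1-x) - x) = (1-x)/(1-2x).
Now extract the coefficient. Write (1-x)/(1-2x) = 1/(1-2x) - x/(1-2x).
The coefficient of x^n in 1/(1-2x) is 2^n, and in x/(1-2x) is 2^(n-1) (for n >= 1).
So the coefficient of x^63 is 2^63 - 2^62 = 9223372036854775808 - 4611686018427387904 = 4611686018427387904.

4611686018427387904


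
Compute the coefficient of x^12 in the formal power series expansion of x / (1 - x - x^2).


Let f(x) = sum_{k>=0} a_k x^k. Multiplying f(x) * (1 - x - x^2) = x and matching coefficients gives a_0 = 0, a_1 = 1, and a_k = a_{k-1} + a_{k-2} for k >= 2. These are the Fibonacci numbers F_k.
Iterating from F_0 = 0, F_1 = 1:
F_0=0, F_1=1, F_2=1, F_3=2, F_4=3, F_5=5, F_6=8, F_7=13, F_8=21, F_9=34, ...
F_12 = 144.

144


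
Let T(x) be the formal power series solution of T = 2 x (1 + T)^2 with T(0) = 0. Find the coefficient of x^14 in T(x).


Apply the Lagrange inversion formula: if T = 2 x * phi(T) with phi(t) = (1 + t)^2, then [x^n] T = 2^n * (1/n) [t^(n-1)] phi(t)^n = 2^n * (1/n) [t^(n-1)] (1 + t)^(2n) = 2^n * (1/n) C(2n, n-1).
Using the identity C(2n, n-1) = C(2n, n) * n / (n+1), the unscaled factor equals C(2n, n) / (n+1) = C_n, the n-th Catalan number.
For n = 14: C_14 = C(28, 14) / 15 = 40116600/15 = 2674440.
With the 2^14 = 16384 factor, the coefficient is 16384 * 2674440 = 43818024960.

43818024960


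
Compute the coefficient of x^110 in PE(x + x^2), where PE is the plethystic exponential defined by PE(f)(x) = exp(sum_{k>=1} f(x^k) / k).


With f(x) = x + x^2, the exponent is sum_{k>=1} (x^k + x^(2k)) / k = -ln(1 - x) - ln(1 - x^2). Exponentiating:
PE(x + x^2) = 1 / ((1 - x)(1 - x^2)).
This is the generating function for partitions of n into parts of size 1 or 2. The number of 2's can be any j in 0..55, and the rest are 1's, so
[x^110] = floor(110/2) + 1 = 56.

56


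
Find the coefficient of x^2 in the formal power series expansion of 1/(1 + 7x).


Write 1/(1 + c x) = 1/(1 - (-c) x) and apply the geometric-series identity
1/(1 - y) = sum_{k>=0} y^k to get 1/(1 + c x) = sum_{k>=0} (-c)^k x^k.
So the coefficient of x^k is (-c)^k = (-1)^k * c^k.
Here c = 7 and k = 2:
(-7)^2 = 1 * 49 = 49

49


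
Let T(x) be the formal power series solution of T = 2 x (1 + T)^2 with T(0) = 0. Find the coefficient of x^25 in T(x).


Apply the Lagrange inversion formula: if T = 2 x * phi(T) with phi(t) = (1 + t)^2, then [x^n] T = 2^n * (1/n) [t^(n-1)] phi(t)^n = 2^n * (1/n) [t^(n-1)] (1 + t)^(2n) = 2^n * (1/n) C(2n, n-1).
Using the identity C(2n, n-1) = C(2n, n) * n / (n+1), the unscaled factor equals C(2n, n) / (n+1) = C_n, the n-th Catalan number.
For n = 25: C_25 = C(50, 25) / 26 = 126410606437752/26 = 4861946401452.
With the 2^25 = 33554432 factor, the coefficient is 33554432 * 4861946401452 = 163139849915165835264.

163139849915165835264


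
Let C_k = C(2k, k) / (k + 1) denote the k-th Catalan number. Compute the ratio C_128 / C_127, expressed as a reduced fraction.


Using C_k = (2k)! / (k! (k+1)!), the ratio C_{k+1}/C_k simplifies to
C_{k+1}/C_k = [(2k+2)! / ((k+1)! (k+2)!)] * [k! (k+1)! / (2k)!]
 = (2k+2)(2k+1) / ((k+1)(k+2)) = 2(2k+1) / (k+2).
For k = 127: 2(2*127 + 1) / (127 + 2) = 510/129 = 170/43.

170/43


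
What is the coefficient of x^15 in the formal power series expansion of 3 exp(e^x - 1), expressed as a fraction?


exp(e^x - 1) is the exponential generating function for the Bell numbers Bell_k: exp(e^x - 1) = sum_{k>=0} Bell_k x^k / k!.
So the coefficient of x^15 in 3 exp(e^x - 1) is 3 Bell_15 / 15!.
Computing: Bell_15 = 1382958545 and 15! = 1307674368000, giving
3 * 1382958545/1307674368000 = 276591709/87178291200.

276591709/87178291200


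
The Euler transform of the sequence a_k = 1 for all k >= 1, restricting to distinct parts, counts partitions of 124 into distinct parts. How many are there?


Partitions of 124 into distinct parts can be computed via generating function.
Product (1+x)(1+x^2)(1+x^3)...
The coefficient of x^124 = 2974400

2974400


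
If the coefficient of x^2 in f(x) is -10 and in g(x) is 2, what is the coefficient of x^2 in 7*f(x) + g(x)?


Scalar multiplication scales coefficients: 7 * -10 = -70.
Then add the g coefficient: -70 + 2
= -68

-68


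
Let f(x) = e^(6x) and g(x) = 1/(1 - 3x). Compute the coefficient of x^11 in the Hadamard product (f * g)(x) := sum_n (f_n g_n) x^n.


Expanding: f_k = 6^k/k! (from e^(6x)) and g_k = 3^k (from 1/(1 - 3x)). So the Hadamard coefficient (f * g)_k = 6^k 3^k / k! = (18)^k / k!.
For k = 11: 18^11/11! = 64268410079232/39916800 = 3099363912/1925.

3099363912/1925


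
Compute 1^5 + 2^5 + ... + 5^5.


This power sum has a closed form given by Faulhaber's formula
sum_{k=1}^{m} k^p = (1 / (p + 1)) * sum_{j=0}^{p} C(p + 1, j) B_j m^(p + 1 - j),
but for small m direct computation is fastest:
1 + 32 + 243 + 1024 + 3125 = 4425.

4425


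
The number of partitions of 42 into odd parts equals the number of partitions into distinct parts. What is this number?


Computing partitions of 42 into odd parts (1, 3, 5, ...):
Using the generating function prod_{k>=0} 1/(1-x^(2k+1)),
the count is 1426

1426


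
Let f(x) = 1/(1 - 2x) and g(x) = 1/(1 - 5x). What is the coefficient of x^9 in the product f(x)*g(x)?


The coefficient of x^n in f*g is the Cauchy product: sum_{k=0}^{n} a^k * b^(n-k).
With a=2, b=5, n=9:
sum_{k=0}^{9} 2^k * 5^(9-k)
= 3254867

3254867


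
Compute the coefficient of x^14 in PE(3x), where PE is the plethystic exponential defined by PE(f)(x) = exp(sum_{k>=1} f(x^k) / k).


With f(x) = 3x, the exponent is sum_{k>=1} 3 x^k / k = 3 * (-ln(1 - x)). Exponentiating:
PE(3x) = exp(-3 ln(1 - x)) = 1/(1 - x)^3.
By the negative binomial expansion, [x^n] 1/(1 - x)^3 = C(n + 2, 2).
For n = 14: C(16, 2) = 120.

120


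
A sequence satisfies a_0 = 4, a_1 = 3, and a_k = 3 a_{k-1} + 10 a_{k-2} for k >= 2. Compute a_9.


The characteristic equation is t^2 - 3 t - 10 = 0, with roots r_1 = 5 and r_2 = -2 (so c_1 = r_1 + r_2, c_2 = -r_1 r_2 as required).
One can use the closed form a_n = A r_1^n + B r_2^n, but direct iteration is more reliable:
a_0 = 4, a_1 = 3, a_2 = 49, a_3 = 177, a_4 = 1021, a_5 = 4833, a_6 = 24709, a_7 = 122457, a_8 = 614461, a_9 = 3067953.
So a_9 = 3067953.

3067953


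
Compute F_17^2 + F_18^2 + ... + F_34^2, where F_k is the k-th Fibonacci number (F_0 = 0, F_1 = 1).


There is a standard identity sum_{k=0}^{N} F_k^2 = F_N * F_{N+1} (proved inductively from the telescoping relation F_k^2 = F_k F_{k+1} - F_{k-1} F_k). Then
sum_{k=17}^{34} F_k^2 = F_34 F_35 - F_16 F_17.
Computing: F_34 = 5702887, F_35 = 9227465, F_16 = 987, F_17 = 1597.
Sum = 5702887 * 9227465 - 987 * 1597 = 52623188615216.

52623188615216


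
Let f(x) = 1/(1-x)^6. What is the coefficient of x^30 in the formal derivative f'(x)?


Differentiate: d/dx [ 1/(1-x)^r ] = r / (1-x)^(r+1).
Here r = 6, so f'(x) = 6 / (1-x)^7.
The expansion of 1/(1-x)^(r+1) has coefficient of x^n equal to C(n+r, r).
So the coefficient of x^30 in f'(x) is
6 * C(36, 6) = 6 * 1947792 = 11686752

11686752


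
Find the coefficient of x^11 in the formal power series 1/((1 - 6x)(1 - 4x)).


By partial fractions or Cauchy convolution:
The coefficient equals sum_{k=0}^{11} 6^k * 4^(11-k).
= 1080002560

1080002560


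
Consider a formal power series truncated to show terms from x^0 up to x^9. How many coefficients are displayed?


From x^0 to x^9 inclusive, the count is 9 - 0 + 1 = 10.

10


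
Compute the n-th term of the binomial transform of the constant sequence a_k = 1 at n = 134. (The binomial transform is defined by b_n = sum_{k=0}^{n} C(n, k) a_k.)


With a_k = 1 for all k, b_n = sum_{k=0}^{n} C(n, k) = 2^n by the binomial theorem.
For n = 134: 2^134 = 21778071482940061661655974875633165533184.

21778071482940061661655974875633165533184


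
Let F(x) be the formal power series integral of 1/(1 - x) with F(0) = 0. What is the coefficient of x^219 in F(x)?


1/(1 - x) = sum_{k>=0} x^k. Integrating termwise and using F(0) = 0 gives
F(x) = sum_{k>=0} x^(k+1) / (k+1) = sum_{m>=1} x^m / m = -ln(1 - x).
So the coefficient of x^219 is 1/219 = 1/219.

1/219


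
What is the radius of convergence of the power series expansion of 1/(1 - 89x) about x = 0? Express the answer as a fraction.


Expanding 1/(1 - 89x) = sum_{k>=0} 89^k x^k, the series converges when |89x| < 1, i.e., |x| < 1/89.
So the radius of convergence is 1/89 = 1/89.

1/89


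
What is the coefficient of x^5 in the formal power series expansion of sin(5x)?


The Maclaurin series is sin(t) = sum_{k>=0} (-1)^k t^(2k+1) / (2k+1)!, so substituting t = 5x, only odd powers of x are nonzero, with coefficient of x^(2k+1) equal to (-1)^k 5^(2k+1) / (2k+1)!.
Write 5 = 2*2 + 1, giving the coefficient (-1)^2 * 5^5 / 5! = 3125/120 = 625/24.

625/24


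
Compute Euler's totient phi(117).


phi(n) counts integers in [1, n] coprime to n. Using the multiplicative formula phi(n) = n * prod_{p | n} (1 - 1/p):
117 = 3^2 * 13, so
phi(117) = 117 * (1 - 1/3) * (1 - 1/13) = 72.

72


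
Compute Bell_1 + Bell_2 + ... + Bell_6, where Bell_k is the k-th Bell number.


Recall Bell_k counts set partitions of a k-set (with Bell_0 = 1 by convention).
Bell_1 through Bell_6: 1, 2, 5, 15, 52, 203
Sum = 1 + 2 + 5 + 15 + 52 + 203 = 278.

278


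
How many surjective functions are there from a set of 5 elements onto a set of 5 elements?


By inclusion-exclusion on which target elements are missed, the number of surjections from an n-set onto a k-set is
surj(n, k) = sum_{j=0}^{k} (-1)^j C(k, j) (k - j)^n.
Equivalently surj(n, k) = k! * S(n, k), where S(n, k) is the Stirling number of the second kind.
For n = 5, k = 5:
S(5, 5) = 1, so
surj = 5! * 1 = 120 * 1 = 120.

120


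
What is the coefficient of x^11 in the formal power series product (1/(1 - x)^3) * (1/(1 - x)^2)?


Combine the factors: (1/(1 - x)^3) * (1/(1 - x)^2) = 1/(1 - x)^5.
Then use 1/(1 - x)^r = sum_{k>=0} C(k + r - 1, r - 1) x^k with r = 5 and k = 11:
C(15, 4) = 1365.

1365


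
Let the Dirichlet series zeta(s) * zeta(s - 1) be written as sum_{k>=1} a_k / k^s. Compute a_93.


Convolution gives a_k = sum_{d | k} d * 1 = sum_{d | k} d = sigma(k), the sum of positive divisors of k.
For k = 93, the divisors are 1, 3, 31, 93, so
sigma(93) = 1 + 3 + 31 + 93 = 128.

128


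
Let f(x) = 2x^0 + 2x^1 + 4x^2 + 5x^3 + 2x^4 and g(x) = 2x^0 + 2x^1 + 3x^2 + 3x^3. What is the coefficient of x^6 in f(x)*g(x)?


Cauchy product at x^6:
5*3 + 2*3
= 21

21


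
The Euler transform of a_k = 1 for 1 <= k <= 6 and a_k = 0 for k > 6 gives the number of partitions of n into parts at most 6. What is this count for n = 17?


Partitions of 17 into parts at most 6:
Using generating function (1-x)^(-1)(1-x^2)^(-1)...(1-x^6)^(-1),
the coefficient of x^17 = 163

163


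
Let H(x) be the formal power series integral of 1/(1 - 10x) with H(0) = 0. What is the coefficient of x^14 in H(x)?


1/(1 - 10x) = sum_{k>=0} 10^k x^k. Integrating termwise with H(0) = 0:
H(x) = sum_{k>=0} 10^k x^(k+1) / (k+1) = sum_{m>=1} 10^(m-1) x^m / m.
For m = 14: 10^13/14 = 10000000000000/14 = 5000000000000/7.

5000000000000/7


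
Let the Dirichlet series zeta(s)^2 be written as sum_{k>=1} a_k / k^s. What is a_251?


The Dirichlet convolution of the constant function 1 with itself gives (1 * 1)(k) = sum_{d | k} 1 = d(k), the number of positive divisors of k.
Since zeta(s) = sum_{k>=1} 1/k^s, we have zeta(s)^2 = sum_{k>=1} d(k)/k^s, so a_k = d(k).
For k = 251: the divisors are 1, 251.
Count = 2.

2


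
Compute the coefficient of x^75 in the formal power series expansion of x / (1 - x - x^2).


Let f(x) = sum_{k>=0} a_k x^k. Multiplying f(x) * (1 - x - x^2) = x and matching coefficients gives a_0 = 0, a_1 = 1, and a_k = a_{k-1} + a_{k-2} for k >= 2. These are the Fibonacci numbers F_k.
Iterating from F_0 = 0, F_1 = 1:
F_0=0, F_1=1, F_2=1, F_3=2, F_4=3, F_5=5, F_6=8, F_7=13, F_8=21, F_9=34, ...
F_75 = 2111485077978050.

2111485077978050


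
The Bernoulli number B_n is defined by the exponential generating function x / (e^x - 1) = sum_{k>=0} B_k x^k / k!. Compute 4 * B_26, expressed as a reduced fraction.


Bernoulli numbers can also be computed recursively via B_0 = 1 and sum_{j=0}^{m} C(m+1, j) B_j = 0 for m >= 1. Odd-index Bernoulli numbers vanish for k >= 3.
Computing B_26 = 8553103/6, so 4 * B_26 = 4 * 8553103/6 = 17106206/3.

17106206/3


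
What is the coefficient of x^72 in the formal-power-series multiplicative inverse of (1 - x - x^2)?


Let the inverse be f(x) = sum_{k>=0} a_k x^k. From f(x) * (1 - x - x^2) = 1 and matching coefficients:
 x^0: a_0 = 1.
 x^1: a_1 - a_0 = 0, so a_1 = 1.
 x^k (k >= 2): a_k - a_{k-1} - a_{k-2} = 0, i.e. a_k = a_{k-1} + a_{k-2}.
This is the Fibonacci-type recurrence shifted so that a_0 = a_1 = 1.
Iterating: a_0=1, a_1=1, a_2=2, a_3=3, a_4=5, a_5=8, a_6=13, a_7=21, a_8=34, a_9=55, ...
a_72 = 806515533049393.

806515533049393


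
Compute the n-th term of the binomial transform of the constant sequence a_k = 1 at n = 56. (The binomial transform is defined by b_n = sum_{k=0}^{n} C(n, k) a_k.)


With a_k = 1 for all k, b_n = sum_{k=0}^{n} C(n, k) = 2^n by the binomial theorem.
For n = 56: 2^56 = 72057594037927936.

72057594037927936


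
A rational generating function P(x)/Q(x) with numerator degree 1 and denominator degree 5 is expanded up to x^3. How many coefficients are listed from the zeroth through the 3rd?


Expanding up to x^3 gives the coefficients for x^0, x^1, ..., x^3.
That is 3 + 1 = 4 coefficients in total.

4


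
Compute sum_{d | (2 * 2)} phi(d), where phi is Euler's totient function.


First, 2 * 2 = 4. One classical identity is sum_{d | n} phi(d) = n (each k in [1, n] has a unique gcd with n, and among the k's with gcd(k, n) = n/d there are phi(d) of them). So the sum equals 4. We also verify directly:
Divisors of 4: 1, 2, 4.
phi values: 1, 1, 2.
Sum = 4.

4


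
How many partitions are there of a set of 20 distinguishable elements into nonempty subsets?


Bell_20 can be computed from the Bell triangle or from Dobinski's identity Bell_n = (1/e) * sum_{k>=0} k^n / k!.
Computing Bell_20 = 51724158235372.

51724158235372


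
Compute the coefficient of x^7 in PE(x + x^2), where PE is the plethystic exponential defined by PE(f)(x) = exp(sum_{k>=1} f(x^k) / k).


With f(x) = x + x^2, the exponent is sum_{k>=1} (x^k + x^(2k)) / k = -ln(1 - x) - ln(1 - x^2). Exponentiating:
PE(x + x^2) = 1 / ((1 - x)(1 - x^2)).
This is the generating function for partitions of n into parts of size 1 or 2. The number of 2's can be any j in 0..3, and the rest are 1's, so
[x^7] = floor(7/2) + 1 = 4.

4


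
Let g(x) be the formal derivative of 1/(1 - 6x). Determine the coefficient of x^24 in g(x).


Differentiate termwise: d/dx sum_{k>=0} 6^k x^k = sum_{k>=1} k 6^k x^(k-1) = sum_{j>=0} (j+1) 6^(j+1) x^j.
Equivalently, d/dx [1/(1 - 6x)] = 6/(1 - 6x)^2.
For j = 24: 25 * 6^25 = 25 * 28430288029929701376 = 710757200748242534400.

710757200748242534400


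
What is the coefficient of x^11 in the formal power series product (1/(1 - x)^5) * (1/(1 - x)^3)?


Combine the factors: (1/(1 - x)^5) * (1/(1 - x)^3) = 1/(1 - x)^8.
Then use 1/(1 - x)^r = sum_{k>=0} C(k + r - 1, r - 1) x^k with r = 8 and k = 11:
C(18, 7) = 31824.

31824


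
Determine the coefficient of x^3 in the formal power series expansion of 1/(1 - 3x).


The geometric series identity gives 1/(1 - c x) = sum_{k>=0} c^k x^k, so the coefficient of x^k is c^k.
Here c = 3 and k = 3.
Computing: 3^3 = 27

27


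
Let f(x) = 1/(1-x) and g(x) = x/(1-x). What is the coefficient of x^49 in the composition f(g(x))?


First simplify the composition: f(g(x)) = 1/(1 - x/(1-x)) = (1-x)/((1-x) - x) = (1-x)/(1-2x).
Now extract the coefficient. Write (1-x)/(1-2x) = 1/(1-2x) - x/(1-2x).
The coefficient of x^n in 1/(1-2x) is 2^n, and in x/(1-2x) is 2^(n-1) (for n >= 1).
So the coefficient of x^49 is 2^49 - 2^48 = 562949953421312 - 281474976710656 = 281474976710656.

281474976710656


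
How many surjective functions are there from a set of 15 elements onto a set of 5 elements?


By inclusion-exclusion on which target elements are missed, the number of surjections from an n-set onto a k-set is
surj(n, k) = sum_{j=0}^{k} (-1)^j C(k, j) (k - j)^n.
Equivalently surj(n, k) = k! * S(n, k), where S(n, k) is the Stirling number of the second kind.
For n = 15, k = 5:
S(15, 5) = 210766920, so
surj = 5! * 210766920 = 120 * 210766920 = 25292030400.

25292030400


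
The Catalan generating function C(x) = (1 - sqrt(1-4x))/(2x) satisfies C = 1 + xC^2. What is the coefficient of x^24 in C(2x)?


Substituting x -> 2x scales the n-th coefficient by 2^n, so [x^24] C(2x) = 2^24 * C_24.
C_24 = C(2*24, 24)/(25) = 32247603683100/25 = 1289904147324.
So 2^24 * 1289904147324 = 16777216 * 1289904147324 = 21641000498950569984.

21641000498950569984


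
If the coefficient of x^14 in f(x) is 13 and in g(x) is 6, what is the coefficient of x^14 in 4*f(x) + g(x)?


Scalar multiplication scales coefficients: 4 * 13 = 52.
Then add the g coefficient: 52 + 6
= 58

58


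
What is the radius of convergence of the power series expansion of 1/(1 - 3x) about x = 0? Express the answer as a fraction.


Expanding 1/(1 - 3x) = sum_{k>=0} 3^k x^k, the series converges when |3x| < 1, i.e., |x| < 1/3.
So the radius of convergence is 1/3 = 1/3.

1/3


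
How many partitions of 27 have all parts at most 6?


Using the generating function (1-x)^(-1)(1-x^2)^(-1)...(1-x^6)^(-1),
the coefficient of x^27 counts these restricted partitions.
Result = 811

811


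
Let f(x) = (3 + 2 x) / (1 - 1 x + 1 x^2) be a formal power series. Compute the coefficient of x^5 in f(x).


Write f(x) = sum_{k>=0} a_k x^k. Multiplying both sides by 1 - 1 x + 1 x^2 gives
(1 - 1 x + 1 x^2) sum_{k>=0} a_k x^k = 3 + 2 x.
Matching coefficients:
 x^0: a_0 = 3
 x^1: a_1 - 1 a_0 = 2  =>  a_1 = 1*3 + 2 = 5
 x^k (k >= 2): a_k = 1 a_{k-1} - 1 a_{k-2}.
Iterating: a_2 = 2, a_3 = -3, a_4 = -5, a_5 = -2.
So the coefficient of x^5 is -2.

-2


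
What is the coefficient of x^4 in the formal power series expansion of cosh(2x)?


The Maclaurin series is cosh(t) = sum_{m>=0} t^(2m) / (2m)!, so substituting t = 2x, only even powers of x are nonzero, with coefficient of x^(2m) equal to 2^(2m) / (2m)!.
For x^4 the coefficient is 2^4/4! = 16/24 = 2/3.

2/3


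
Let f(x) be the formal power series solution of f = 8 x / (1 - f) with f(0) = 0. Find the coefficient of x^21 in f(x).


Apply Lagrange inversion: f = 8 x * phi(f) with phi(t) = 1/(1 - t), so
[x^n] f = 8^n * (1/n) [t^(n-1)] phi(t)^n = 8^n * (1/n) [t^(n-1)] (1 - t)^(-n) = 8^n * (1/n) C(2n - 2, n - 1) = 8^n * C_{n-1}.
For n = 21: C_20 = C(40, 20) / 21 = 137846528820/21 = 6564120420.
With the 8^21 = 9223372036854775808 factor, the coefficient is 9223372036854775808 * 6564120420 = 60543324728375426455814799360.

60543324728375426455814799360


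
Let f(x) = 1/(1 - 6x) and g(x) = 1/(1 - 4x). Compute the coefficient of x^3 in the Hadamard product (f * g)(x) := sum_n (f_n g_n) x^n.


f has coefficients f_k = 6^k and g has coefficients g_k = 4^k, so the Hadamard product has coefficient (f*g)_k = 6^k * 4^k = 24^k.
For k = 3: 24^3 = 13824.

13824


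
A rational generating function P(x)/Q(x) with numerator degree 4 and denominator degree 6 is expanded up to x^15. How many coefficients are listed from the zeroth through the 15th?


Expanding up to x^15 gives the coefficients for x^0, x^1, ..., x^15.
That is 15 + 1 = 16 coefficients in total.

16


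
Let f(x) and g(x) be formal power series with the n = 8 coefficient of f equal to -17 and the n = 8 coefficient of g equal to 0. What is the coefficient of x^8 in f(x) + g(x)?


Addition of formal power series is termwise.
The coefficient of x^8 in f + g = -17 + 0
= -17

-17


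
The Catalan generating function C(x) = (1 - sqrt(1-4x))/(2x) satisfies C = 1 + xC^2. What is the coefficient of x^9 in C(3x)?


Substituting x -> 3x scales the n-th coefficient by 3^n, so [x^9] C(3x) = 3^9 * C_9.
C_9 = C(2*9, 9)/(10) = 48620/10 = 4862.
So 3^9 * 4862 = 19683 * 4862 = 95698746.

95698746


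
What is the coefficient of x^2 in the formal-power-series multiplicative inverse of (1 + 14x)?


The inverse is 1/(1 + 14x). Apply the geometric identity 1/(1 - y) = sum_{k>=0} y^k with y = -14x:
1/(1 + 14x) = sum_{k>=0} (-14)^k x^k.
So the coefficient of x^2 is (-14)^2 = 196.

196


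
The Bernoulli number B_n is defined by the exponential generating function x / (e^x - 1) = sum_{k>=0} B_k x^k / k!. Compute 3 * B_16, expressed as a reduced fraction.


Bernoulli numbers can also be computed recursively via B_0 = 1 and sum_{j=0}^{m} C(m+1, j) B_j = 0 for m >= 1. Odd-index Bernoulli numbers vanish for k >= 3.
Computing B_16 = -3617/510, so 3 * B_16 = 3 * -3617/510 = -3617/170.

-3617/170


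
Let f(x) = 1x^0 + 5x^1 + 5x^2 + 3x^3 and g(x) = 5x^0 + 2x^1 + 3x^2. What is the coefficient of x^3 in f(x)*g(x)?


Cauchy product at x^3:
5*3 + 5*2 + 3*5
= 40

40


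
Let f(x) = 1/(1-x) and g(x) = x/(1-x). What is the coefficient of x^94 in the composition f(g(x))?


First simplify the composition: f(g(x)) = 1/(1 - x/(1-x)) = (1-x)/((1-x) - x) = (1-x)/(1-2x).
Now extract the coefficient. Write (1-x)/(1-2x) = 1/(1-2x) - x/(1-2x).
The coefficient of x^n in 1/(1-2x) is 2^n, and in x/(1-2x) is 2^(n-1) (for n >= 1).
So the coefficient of x^94 is 2^94 - 2^93 = 19807040628566084398385987584 - 9903520314283042199192993792 = 9903520314283042199192993792.

9903520314283042199192993792


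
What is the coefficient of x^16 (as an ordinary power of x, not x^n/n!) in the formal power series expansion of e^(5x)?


The exponential series is e^y = sum_{k>=0} y^k / k!. Substituting y = 5x gives
e^(5x) = sum_{k>=0} 5^k x^k / k!.
So the coefficient of x^n is a^n/n! with a = 5, n = 16:
5^16 / 16! = 152587890625/20922789888000 = 1220703125/167382319104

1220703125/167382319104


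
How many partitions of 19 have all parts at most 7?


Using the generating function (1-x)^(-1)(1-x^2)^(-1)...(1-x^7)^(-1),
the coefficient of x^19 counts these restricted partitions.
Result = 300

300


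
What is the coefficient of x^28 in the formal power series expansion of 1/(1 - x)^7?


The negative binomial / multiset identity is
1/(1 - x)^r = sum_{k>=0} C(k + r - 1, r - 1) x^k.
Here r = 7 and k = 28, so the coefficient is
C(28 + 6, 6) = C(34, 6)
= 1344904

1344904


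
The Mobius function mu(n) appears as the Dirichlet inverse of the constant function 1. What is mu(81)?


81 has a squared prime factor, so mu(81) = 0.
Factorization reveals a repeated prime.

0


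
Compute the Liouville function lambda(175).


The Liouville function is lambda(k) = (-1)^Omega(k), where Omega(k) counts the prime factors of k with multiplicity.
Factoring: 175 = 5 * 5 * 7, so Omega(175) = 3.
lambda(175) = (-1)^3 = -1.

-1


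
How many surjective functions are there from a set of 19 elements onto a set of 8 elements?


By inclusion-exclusion on which target elements are missed, the number of surjections from an n-set onto a k-set is
surj(n, k) = sum_{j=0}^{k} (-1)^j C(k, j) (k - j)^n.
Equivalently surj(n, k) = k! * S(n, k), where S(n, k) is the Stirling number of the second kind.
For n = 19, k = 8:
S(19, 8) = 1709751003480, so
surj = 8! * 1709751003480 = 40320 * 1709751003480 = 68937160460313600.

68937160460313600


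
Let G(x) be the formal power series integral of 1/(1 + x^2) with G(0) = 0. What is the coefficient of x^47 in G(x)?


1/(1 + x^2) = sum_{j>=0} (-1)^j x^(2j). Integrating termwise with G(0) = 0:
G(x) = sum_{j>=0} (-1)^j x^(2j+1) / (2j+1) = arctan(x).
Only odd powers are nonzero. For x^47 write 47 = 2*23 + 1, giving
(-1)^23 / 47 = -1/47 = -1/47.

-1/47


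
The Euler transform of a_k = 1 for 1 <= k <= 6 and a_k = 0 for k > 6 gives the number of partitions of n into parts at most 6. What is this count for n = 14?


Partitions of 14 into parts at most 6:
Using generating function (1-x)^(-1)(1-x^2)^(-1)...(1-x^6)^(-1),
the coefficient of x^14 = 90

90


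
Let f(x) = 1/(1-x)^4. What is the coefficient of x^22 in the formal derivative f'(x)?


Differentiate: d/dx [ 1/(1-x)^r ] = r / (1-x)^(r+1).
Here r = 4, so f'(x) = 4 / (1-x)^5.
The expansion of 1/(1-x)^(r+1) has coefficient of x^n equal to C(n+r, r).
So the coefficient of x^22 in f'(x) is
4 * C(26, 4) = 4 * 14950 = 59800

59800


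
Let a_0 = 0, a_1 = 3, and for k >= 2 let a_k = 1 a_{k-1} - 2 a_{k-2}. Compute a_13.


Iterating the recurrence forward:
a_0 = 0
a_1 = 3
a_2 = 1*3 - 2*0 = 3
a_3 = 1*3 - 2*3 = -3
a_4 = 1*-3 - 2*3 = -9
a_5 = 1*-9 - 2*-3 = -3
a_6 = 1*-3 - 2*-9 = 15
a_7 = 1*15 - 2*-3 = 21
a_8 = 1*21 - 2*15 = -9
a_9 = 1*-9 - 2*21 = -51
a_10 = 1*-51 - 2*-9 = -33
a_11 = 1*-33 - 2*-51 = 69
a_12 = 1*69 - 2*-33 = 135
a_13 = 1*135 - 2*69 = -3
So a_13 = -3.

-3


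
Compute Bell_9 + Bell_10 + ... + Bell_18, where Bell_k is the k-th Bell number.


Recall Bell_k counts set partitions of a k-set (with Bell_0 = 1 by convention).
Bell_9 through Bell_18: 21147, 115975, 678570, 4213597, 27644437, 190899322, 1382958545, 10480142147, 82864869804, 682076806159
Sum = 21147 + 115975 + 678570 + 4213597 + 27644437 + 190899322 + 1382958545 + 10480142147 + 82864869804 + 682076806159 = 777028349703.

777028349703


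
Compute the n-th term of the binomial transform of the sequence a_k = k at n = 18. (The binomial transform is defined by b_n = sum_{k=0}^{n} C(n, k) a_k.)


With a_k = k, b_n = sum_{k=0}^{n} C(n, k) k. Using k * C(n, k) = n * C(n-1, k-1) gives b_n = n * sum_{k>=1} C(n-1, k-1) = n * 2^(n-1).
For n = 18: 18 * 2^17 = 18 * 131072 = 2359296.

2359296


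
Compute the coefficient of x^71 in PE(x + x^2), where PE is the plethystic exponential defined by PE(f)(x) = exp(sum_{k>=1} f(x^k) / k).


With f(x) = x + x^2, the exponent is sum_{k>=1} (x^k + x^(2k)) / k = -ln(1 - x) - ln(1 - x^2). Exponentiating:
PE(x + x^2) = 1 / ((1 - x)(1 - x^2)).
This is the generating function for partitions of n into parts of size 1 or 2. The number of 2's can be any j in 0..35, and the rest are 1's, so
[x^71] = floor(71/2) + 1 = 36.

36


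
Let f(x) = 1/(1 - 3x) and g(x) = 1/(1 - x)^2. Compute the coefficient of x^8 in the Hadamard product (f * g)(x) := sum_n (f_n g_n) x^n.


f has coefficients f_k = 3^k. For g = 1/(1 - x)^2 the coefficient is g_k = C(k + 1, 1) = k + 1. The Hadamard coefficient is (f * g)_k = 3^k * (k + 1).
For k = 8: 3^8 * 9 = 6561 * 9 = 59049.

59049


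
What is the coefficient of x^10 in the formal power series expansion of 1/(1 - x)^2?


The expansion 1/(1 - x)^r = sum_{k>=0} C(k + r - 1, r - 1) x^k follows from the multiset / negative-binomial theorem (or from repeated differentiation of the geometric series).
For r = 2 and k = 10:
C(11, 1) = 39916800 / (1 * 3628800) = 11.

11


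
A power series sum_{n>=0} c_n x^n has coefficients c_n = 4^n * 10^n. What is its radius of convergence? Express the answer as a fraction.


By the root test (Cauchy-Hadamard), the radius is R = 1 / limsup_n |c_n|^(1/n).
Here |c_n|^(1/n) = (4^n * 10^n)^(1/n) = 4 * 10 = 40 for all n.
So R = 1/40 = 1/40.

1/40


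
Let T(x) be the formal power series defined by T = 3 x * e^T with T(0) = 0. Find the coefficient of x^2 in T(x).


Apply the Lagrange inversion formula: if T = 3 x * phi(T) with phi(t) = e^t, then
[x^n] T = 3^n * (1/n) [t^(n-1)] phi(t)^n = 3^n * (1/n) [t^(n-1)] e^(n t) = 3^n * (1/n) * n^(n-1) / (n-1)! = 3^n * n^(n-1) / n!.
When c = 1 this is the Cayley count of rooted labeled trees on n vertices, divided by n!.
For n = 2: 3^2 * 2^1 / 2! = 9 * 2/2 = 9.

9
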